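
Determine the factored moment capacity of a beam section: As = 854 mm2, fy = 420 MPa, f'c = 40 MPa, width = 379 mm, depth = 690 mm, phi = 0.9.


a = As * fy / (0.85 * f'c * b)
= 854 * 420 / (0.85 * 40 * 379)
= 27.8349 mm
Mn = As * fy * (d - a/2) / 10^6
= 242.4973 kN-m
phi*Mn = 0.9 * 242.4973 = 218.25 kN-m

218.25


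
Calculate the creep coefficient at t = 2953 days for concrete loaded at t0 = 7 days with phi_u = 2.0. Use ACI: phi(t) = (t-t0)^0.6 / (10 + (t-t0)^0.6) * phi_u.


dt = 2953 - 7 = 2946
phi = 2946^0.6 / (10 + 2946^0.6) * 2.0
= 1.847

1.847


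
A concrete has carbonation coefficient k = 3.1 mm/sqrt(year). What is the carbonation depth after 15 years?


depth = k * sqrt(t)
= 3.1 * sqrt(15)
= 12.01 mm

12.01


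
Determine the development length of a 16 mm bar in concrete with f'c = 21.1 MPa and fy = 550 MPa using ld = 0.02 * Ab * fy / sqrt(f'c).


Ab = pi * 16^2 / 4 = 201.062 mm2
ld = 0.02 * 201.062 * 550 / sqrt(21.1)
= 481.5 mm

481.5


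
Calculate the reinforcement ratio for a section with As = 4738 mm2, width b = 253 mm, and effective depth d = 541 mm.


rho = As / (b * d)
= 4738 / (253 * 541)
= 0.0346

0.0346


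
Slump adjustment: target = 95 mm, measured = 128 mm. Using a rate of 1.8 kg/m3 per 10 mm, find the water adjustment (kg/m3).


Difference = 95 - 128 = -33 mm
Water adjustment = -33 * 1.8 / 10 = -5.9 kg/m3

-5.9


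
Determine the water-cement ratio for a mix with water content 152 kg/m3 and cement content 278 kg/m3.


w/c = water / cement
w/c = 152 / 278 = 0.547

0.547


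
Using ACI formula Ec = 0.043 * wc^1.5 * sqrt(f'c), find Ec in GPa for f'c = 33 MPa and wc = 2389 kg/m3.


Ec = 0.043 * 2389^1.5 * sqrt(33) / 1000
= 28.84 GPa

28.84


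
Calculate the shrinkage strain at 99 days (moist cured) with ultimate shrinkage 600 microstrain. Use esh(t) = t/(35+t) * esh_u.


esh(99) = 99 / (35 + 99) * 600
= 99 / 134 * 600
= 443.3 microstrain

443.3


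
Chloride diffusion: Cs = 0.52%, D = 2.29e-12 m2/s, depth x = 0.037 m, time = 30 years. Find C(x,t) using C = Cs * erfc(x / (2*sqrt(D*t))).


t_seconds = 30 * 365.25 * 24 * 3600 = 946728000.0 s
arg = 0.037 / (2 * sqrt(2.29e-12 * 946728000.0))
= 0.3973
erfc(0.3973) = 0.5742
C = 0.52 * 0.5742 = 0.2986%

0.2986


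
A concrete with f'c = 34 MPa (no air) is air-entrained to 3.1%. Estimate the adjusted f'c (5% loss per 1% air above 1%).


Strength loss = (3.1 - 1) * 5 = 10.5%
f'c = 34 * (1 - 10.5/100)
= 30.43 MPa

30.43


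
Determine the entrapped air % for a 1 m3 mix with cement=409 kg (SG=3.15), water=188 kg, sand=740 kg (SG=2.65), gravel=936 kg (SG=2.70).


Vol cement = 409 / (3.15 * 1000) = 0.129841 m3
Vol water = 188 / 1000 = 0.188 m3
Vol sand = 740 / (2.65 * 1000) = 0.279245 m3
Vol gravel = 936 / (2.70 * 1000) = 0.346667 m3
Total solid + water volume = 0.943753 m3
Air = (1 - 0.943753) * 100 = 5.62%

5.62


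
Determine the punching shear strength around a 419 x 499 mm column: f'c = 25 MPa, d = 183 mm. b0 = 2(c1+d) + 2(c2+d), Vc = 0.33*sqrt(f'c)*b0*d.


b0 = 2*(419 + 183) + 2*(499 + 183) = 2568 mm
Vc = 0.33 * sqrt(25) * 2568 * 183 / 1000
= 775.41 kN

775.41


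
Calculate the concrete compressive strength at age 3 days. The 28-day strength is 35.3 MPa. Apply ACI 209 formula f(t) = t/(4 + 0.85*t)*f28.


f(3) = 3 / (4 + 0.85 * 3) * 35.3
= 3 / 6.55 * 35.3
= 16.17 MPa

16.17


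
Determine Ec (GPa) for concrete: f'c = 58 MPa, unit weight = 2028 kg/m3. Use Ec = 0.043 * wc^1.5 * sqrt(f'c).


Ec = 0.043 * 2028^1.5 * sqrt(58) / 1000
= 29.91 GPa

29.91


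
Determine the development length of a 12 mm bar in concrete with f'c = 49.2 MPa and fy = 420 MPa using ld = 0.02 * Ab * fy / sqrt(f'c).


Ab = pi * 12^2 / 4 = 113.097 mm2
ld = 0.02 * 113.097 * 420 / sqrt(49.2)
= 135.4 mm

135.4


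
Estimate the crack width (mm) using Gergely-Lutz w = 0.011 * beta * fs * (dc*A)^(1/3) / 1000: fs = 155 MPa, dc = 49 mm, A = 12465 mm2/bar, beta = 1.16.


w = 0.011 * beta * fs * (dc * A)^(1/3) / 1000
= 0.011 * 1.16 * 155 * (49 * 12465)^(1/3) / 1000
= 0.168 mm

0.168


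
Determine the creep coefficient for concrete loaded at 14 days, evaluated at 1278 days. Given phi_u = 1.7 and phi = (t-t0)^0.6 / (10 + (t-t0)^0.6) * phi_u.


dt = 1278 - 14 = 1264
phi = 1264^0.6 / (10 + 1264^0.6) * 1.7
= 1.494

1.494


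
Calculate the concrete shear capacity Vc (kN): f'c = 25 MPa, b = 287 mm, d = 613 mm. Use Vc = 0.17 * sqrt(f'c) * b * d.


Vc = 0.17 * sqrt(25) * 287 * 613 / 1000
= 149.54 kN

149.54


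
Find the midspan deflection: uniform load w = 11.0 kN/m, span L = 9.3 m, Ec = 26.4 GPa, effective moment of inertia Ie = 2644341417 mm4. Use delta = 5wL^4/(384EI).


Convert: L = 9.3 m = 9300 mm, Ec = 26.4 GPa = 26400 MPa
delta = 5 * 11.0 * 9300^4 / (384 * 26400 * 2644341417)
= 15.35 mm

15.35


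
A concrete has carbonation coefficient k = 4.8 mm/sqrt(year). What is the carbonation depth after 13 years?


depth = k * sqrt(t)
= 4.8 * sqrt(13)
= 17.31 mm

17.31


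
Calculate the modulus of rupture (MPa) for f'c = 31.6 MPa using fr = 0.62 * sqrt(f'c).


fr = 0.62 * sqrt(31.6)
= 3.485 MPa

3.485


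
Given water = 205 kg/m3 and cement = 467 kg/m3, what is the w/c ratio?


w/c = water / cement
w/c = 205 / 467 = 0.439

0.439


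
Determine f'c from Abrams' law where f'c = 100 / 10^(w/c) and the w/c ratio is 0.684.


f'c = 100 / 10^0.684
= 100 / 4.831
= 20.7 MPa

20.7


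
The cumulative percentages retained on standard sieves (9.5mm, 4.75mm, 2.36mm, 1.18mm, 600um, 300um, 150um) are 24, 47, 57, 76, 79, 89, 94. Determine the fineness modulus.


FM = sum(cumulative % retained) / 100
= 466 / 100
= 4.66

4.66


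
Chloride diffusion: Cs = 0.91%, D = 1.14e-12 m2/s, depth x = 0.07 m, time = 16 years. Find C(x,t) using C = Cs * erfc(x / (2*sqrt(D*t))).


t_seconds = 16 * 365.25 * 24 * 3600 = 504921600.0 s
arg = 0.07 / (2 * sqrt(1.14e-12 * 504921600.0))
= 1.4588
erfc(1.4588) = 0.0391
C = 0.91 * 0.0391 = 0.0356%

0.0356


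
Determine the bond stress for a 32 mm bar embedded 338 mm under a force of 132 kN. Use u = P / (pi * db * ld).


u = P / (pi * db * ld)
= 132 * 1000 / (pi * 32 * 338)
= 3.885 MPa

3.885


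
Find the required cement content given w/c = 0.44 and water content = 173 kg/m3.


Cement = water / (w/c)
= 173 / 0.44
= 393.2 kg/m3

393.2


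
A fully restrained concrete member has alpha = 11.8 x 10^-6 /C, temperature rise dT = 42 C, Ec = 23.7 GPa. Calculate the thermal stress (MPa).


sigma = alpha * dT * Ec
= 11.8e-6 * 42 * 23.7 * 1000
= 11.746 MPa

11.746


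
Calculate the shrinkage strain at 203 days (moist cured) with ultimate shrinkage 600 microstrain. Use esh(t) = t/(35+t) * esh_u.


esh(203) = 203 / (35 + 203) * 600
= 203 / 238 * 600
= 511.8 microstrain

511.8


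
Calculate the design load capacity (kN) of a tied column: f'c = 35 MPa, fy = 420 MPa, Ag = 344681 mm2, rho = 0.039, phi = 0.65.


Ast = rho * Ag = 0.039 * 344681 = 13442.559 mm2
phi*Pn = 0.65 * 0.80 * (0.85 * 35 * (344681 - 13442.559) + 420 * 13442.559) / 1000
= 8060.11 kN

8060.11


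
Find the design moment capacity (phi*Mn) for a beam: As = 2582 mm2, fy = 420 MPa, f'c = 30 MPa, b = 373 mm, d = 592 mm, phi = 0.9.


a = As * fy / (0.85 * f'c * b)
= 2582 * 420 / (0.85 * 30 * 373)
= 114.0136 mm
Mn = As * fy * (d - a/2) / 10^6
= 580.168 kN-m
phi*Mn = 0.9 * 580.168 = 522.15 kN-m

522.15


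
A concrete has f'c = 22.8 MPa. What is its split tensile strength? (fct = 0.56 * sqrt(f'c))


fct = 0.56 * sqrt(22.8)
= 0.56 * 4.775
= 2.674 MPa

2.674


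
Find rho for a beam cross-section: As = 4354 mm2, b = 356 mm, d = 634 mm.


rho = As / (b * d)
= 4354 / (356 * 634)
= 0.0193

0.0193


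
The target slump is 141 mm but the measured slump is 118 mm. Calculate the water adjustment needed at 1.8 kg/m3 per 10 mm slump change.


Difference = 141 - 118 = 23 mm
Water adjustment = 23 * 1.8 / 10 = 4.1 kg/m3

4.1


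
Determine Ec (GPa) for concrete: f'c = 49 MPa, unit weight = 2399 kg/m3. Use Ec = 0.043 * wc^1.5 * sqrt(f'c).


Ec = 0.043 * 2399^1.5 * sqrt(49) / 1000
= 35.37 GPa

35.37


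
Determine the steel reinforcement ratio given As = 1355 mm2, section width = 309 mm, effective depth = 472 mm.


rho = As / (b * d)
= 1355 / (309 * 472)
= 0.0093

0.0093


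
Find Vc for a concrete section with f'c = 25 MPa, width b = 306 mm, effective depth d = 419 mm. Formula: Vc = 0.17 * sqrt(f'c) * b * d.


Vc = 0.17 * sqrt(25) * 306 * 419 / 1000
= 108.98 kN

108.98


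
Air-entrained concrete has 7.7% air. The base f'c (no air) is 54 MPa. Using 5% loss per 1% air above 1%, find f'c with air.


Strength loss = (7.7 - 1) * 5 = 33.5%
f'c = 54 * (1 - 33.5/100)
= 35.91 MPa

35.91


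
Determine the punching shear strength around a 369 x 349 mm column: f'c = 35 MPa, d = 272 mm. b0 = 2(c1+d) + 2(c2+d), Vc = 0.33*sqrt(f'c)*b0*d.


b0 = 2*(369 + 272) + 2*(349 + 272) = 2524 mm
Vc = 0.33 * sqrt(35) * 2524 * 272 / 1000
= 1340.31 kN

1340.31


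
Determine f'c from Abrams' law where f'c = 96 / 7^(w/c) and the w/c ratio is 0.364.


f'c = 96 / 7^0.364
= 96 / 2.031
= 47.28 MPa

47.28


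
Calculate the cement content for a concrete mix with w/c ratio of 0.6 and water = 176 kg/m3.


Cement = water / (w/c)
= 176 / 0.6
= 293.3 kg/m3

293.3


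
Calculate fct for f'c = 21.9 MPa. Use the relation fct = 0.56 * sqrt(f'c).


fct = 0.56 * sqrt(21.9)
= 0.56 * 4.68
= 2.621 MPa

2.621


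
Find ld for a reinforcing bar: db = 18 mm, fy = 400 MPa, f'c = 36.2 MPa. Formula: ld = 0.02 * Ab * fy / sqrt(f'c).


Ab = pi * 18^2 / 4 = 254.469 mm2
ld = 0.02 * 254.469 * 400 / sqrt(36.2)
= 338.4 mm

338.4


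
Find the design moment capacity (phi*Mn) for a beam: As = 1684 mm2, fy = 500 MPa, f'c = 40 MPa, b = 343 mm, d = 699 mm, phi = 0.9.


a = As * fy / (0.85 * f'c * b)
= 1684 * 500 / (0.85 * 40 * 343)
= 72.2003 mm
Mn = As * fy * (d - a/2) / 10^6
= 558.1617 kN-m
phi*Mn = 0.9 * 558.1617 = 502.35 kN-m

502.35


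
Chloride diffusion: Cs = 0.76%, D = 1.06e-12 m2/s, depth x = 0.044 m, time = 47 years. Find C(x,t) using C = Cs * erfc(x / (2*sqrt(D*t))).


t_seconds = 47 * 365.25 * 24 * 3600 = 1483207200.0 s
arg = 0.044 / (2 * sqrt(1.06e-12 * 1483207200.0))
= 0.5548
erfc(0.5548) = 0.4327
C = 0.76 * 0.4327 = 0.3288%

0.3288


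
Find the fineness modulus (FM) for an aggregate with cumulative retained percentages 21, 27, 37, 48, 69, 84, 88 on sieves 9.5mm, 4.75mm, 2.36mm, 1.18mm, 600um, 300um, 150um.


FM = sum(cumulative % retained) / 100
= 374 / 100
= 3.74

3.74


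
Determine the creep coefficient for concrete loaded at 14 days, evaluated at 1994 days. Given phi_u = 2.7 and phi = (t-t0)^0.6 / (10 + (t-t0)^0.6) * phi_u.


dt = 1994 - 14 = 1980
phi = 1980^0.6 / (10 + 1980^0.6) * 2.7
= 2.443

2.443


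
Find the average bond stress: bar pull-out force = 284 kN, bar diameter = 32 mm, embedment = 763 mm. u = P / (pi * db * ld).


u = P / (pi * db * ld)
= 284 * 1000 / (pi * 32 * 763)
= 3.702 MPa

3.702


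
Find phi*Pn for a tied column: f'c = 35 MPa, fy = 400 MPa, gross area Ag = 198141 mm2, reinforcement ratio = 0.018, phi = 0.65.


Ast = rho * Ag = 0.018 * 198141 = 3566.538 mm2
phi*Pn = 0.65 * 0.80 * (0.85 * 35 * (198141 - 3566.538) + 400 * 3566.538) / 1000
= 3751.91 kN

3751.91


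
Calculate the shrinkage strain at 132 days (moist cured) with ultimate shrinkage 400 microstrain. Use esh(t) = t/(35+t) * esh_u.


esh(132) = 132 / (35 + 132) * 400
= 132 / 167 * 400
= 316.2 microstrain

316.2


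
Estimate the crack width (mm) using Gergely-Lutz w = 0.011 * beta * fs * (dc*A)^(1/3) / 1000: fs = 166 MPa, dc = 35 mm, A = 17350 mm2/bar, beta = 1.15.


w = 0.011 * beta * fs * (dc * A)^(1/3) / 1000
= 0.011 * 1.15 * 166 * (35 * 17350)^(1/3) / 1000
= 0.178 mm

0.178


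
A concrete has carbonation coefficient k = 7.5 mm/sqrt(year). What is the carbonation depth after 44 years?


depth = k * sqrt(t)
= 7.5 * sqrt(44)
= 49.75 mm

49.75


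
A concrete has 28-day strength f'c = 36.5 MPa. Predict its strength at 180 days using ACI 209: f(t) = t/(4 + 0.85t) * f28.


f(180) = 180 / (4 + 0.85 * 180) * 36.5
= 180 / 157.0 * 36.5
= 41.85 MPa

41.85


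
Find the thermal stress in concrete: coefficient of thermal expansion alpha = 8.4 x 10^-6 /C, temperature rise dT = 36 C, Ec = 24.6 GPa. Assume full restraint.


sigma = alpha * dT * Ec
= 8.4e-6 * 36 * 24.6 * 1000
= 7.439 MPa

7.439


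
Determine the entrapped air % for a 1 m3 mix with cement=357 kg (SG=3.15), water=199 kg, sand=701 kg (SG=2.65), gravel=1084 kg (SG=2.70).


Vol cement = 357 / (3.15 * 1000) = 0.113333 m3
Vol water = 199 / 1000 = 0.199 m3
Vol sand = 701 / (2.65 * 1000) = 0.264528 m3
Vol gravel = 1084 / (2.70 * 1000) = 0.401481 m3
Total solid + water volume = 0.978343 m3
Air = (1 - 0.978343) * 100 = 2.17%

2.17


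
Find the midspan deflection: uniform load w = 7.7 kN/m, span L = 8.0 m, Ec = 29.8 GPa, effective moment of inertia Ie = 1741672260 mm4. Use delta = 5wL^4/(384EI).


Convert: L = 8.0 m = 8000 mm, Ec = 29.8 GPa = 29800 MPa
delta = 5 * 7.7 * 8000^4 / (384 * 29800 * 1741672260)
= 7.91 mm

7.91


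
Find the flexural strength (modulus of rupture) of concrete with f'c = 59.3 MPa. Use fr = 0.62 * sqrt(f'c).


fr = 0.62 * sqrt(59.3)
= 4.774 MPa

4.774


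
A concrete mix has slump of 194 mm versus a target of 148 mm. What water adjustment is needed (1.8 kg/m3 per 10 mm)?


Difference = 148 - 194 = -46 mm
Water adjustment = -46 * 1.8 / 10 = -8.3 kg/m3

-8.3


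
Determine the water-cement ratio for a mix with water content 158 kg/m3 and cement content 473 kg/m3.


w/c = water / cement
w/c = 158 / 473 = 0.334

0.334


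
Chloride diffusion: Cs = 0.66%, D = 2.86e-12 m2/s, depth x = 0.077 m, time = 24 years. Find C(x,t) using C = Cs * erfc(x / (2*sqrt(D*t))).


t_seconds = 24 * 365.25 * 24 * 3600 = 757382400.0 s
arg = 0.077 / (2 * sqrt(2.86e-12 * 757382400.0))
= 0.8272
erfc(0.8272) = 0.2421
C = 0.66 * 0.2421 = 0.1598%

0.1598


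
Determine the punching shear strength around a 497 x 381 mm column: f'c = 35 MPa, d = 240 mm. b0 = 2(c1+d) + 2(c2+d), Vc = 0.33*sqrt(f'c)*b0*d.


b0 = 2*(497 + 240) + 2*(381 + 240) = 2716 mm
Vc = 0.33 * sqrt(35) * 2716 * 240 / 1000
= 1272.59 kN

1272.59


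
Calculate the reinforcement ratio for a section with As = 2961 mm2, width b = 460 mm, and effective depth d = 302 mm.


rho = As / (b * d)
= 2961 / (460 * 302)
= 0.0213

0.0213


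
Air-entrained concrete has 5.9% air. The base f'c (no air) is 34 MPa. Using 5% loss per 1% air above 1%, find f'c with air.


Strength loss = (5.9 - 1) * 5 = 24.5%
f'c = 34 * (1 - 24.5/100)
= 25.67 MPa

25.67


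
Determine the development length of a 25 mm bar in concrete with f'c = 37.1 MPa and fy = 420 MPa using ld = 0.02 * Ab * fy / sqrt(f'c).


Ab = pi * 25^2 / 4 = 490.874 mm2
ld = 0.02 * 490.874 * 420 / sqrt(37.1)
= 677.0 mm

677.0


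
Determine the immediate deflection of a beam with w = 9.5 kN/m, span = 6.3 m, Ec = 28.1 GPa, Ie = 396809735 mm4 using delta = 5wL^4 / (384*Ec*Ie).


Convert: L = 6.3 m = 6300 mm, Ec = 28.1 GPa = 28100 MPa
delta = 5 * 9.5 * 6300^4 / (384 * 28100 * 396809735)
= 17.48 mm

17.48


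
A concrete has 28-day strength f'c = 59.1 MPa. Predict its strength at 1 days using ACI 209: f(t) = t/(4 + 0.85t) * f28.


f(1) = 1 / (4 + 0.85 * 1) * 59.1
= 1 / 4.85 * 59.1
= 12.19 MPa

12.19


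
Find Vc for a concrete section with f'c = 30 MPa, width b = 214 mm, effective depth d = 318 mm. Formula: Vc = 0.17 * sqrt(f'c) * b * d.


Vc = 0.17 * sqrt(30) * 214 * 318 / 1000
= 63.37 kN

63.37


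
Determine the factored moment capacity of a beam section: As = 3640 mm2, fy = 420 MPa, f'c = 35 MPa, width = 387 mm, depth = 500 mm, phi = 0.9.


a = As * fy / (0.85 * f'c * b)
= 3640 * 420 / (0.85 * 35 * 387)
= 132.7861 mm
Mn = As * fy * (d - a/2) / 10^6
= 662.8983 kN-m
phi*Mn = 0.9 * 662.8983 = 596.61 kN-m

596.61


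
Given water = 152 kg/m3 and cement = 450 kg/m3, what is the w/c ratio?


w/c = water / cement
w/c = 152 / 450 = 0.338

0.338


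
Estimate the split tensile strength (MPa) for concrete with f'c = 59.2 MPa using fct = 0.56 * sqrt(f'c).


fct = 0.56 * sqrt(59.2)
= 0.56 * 7.694
= 4.309 MPa

4.309


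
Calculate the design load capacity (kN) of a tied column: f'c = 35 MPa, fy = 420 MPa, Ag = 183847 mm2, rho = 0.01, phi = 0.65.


Ast = rho * Ag = 0.01 * 183847 = 1838.47 mm2
phi*Pn = 0.65 * 0.80 * (0.85 * 35 * (183847 - 1838.47) + 420 * 1838.47) / 1000
= 3217.19 kN

3217.19


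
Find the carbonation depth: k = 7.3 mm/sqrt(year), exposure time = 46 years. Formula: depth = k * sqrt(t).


depth = k * sqrt(t)
= 7.3 * sqrt(46)
= 49.51 mm

49.51


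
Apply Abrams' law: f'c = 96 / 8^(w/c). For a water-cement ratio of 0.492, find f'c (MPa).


f'c = 96 / 8^0.492
= 96 / 2.782
= 34.51 MPa

34.51


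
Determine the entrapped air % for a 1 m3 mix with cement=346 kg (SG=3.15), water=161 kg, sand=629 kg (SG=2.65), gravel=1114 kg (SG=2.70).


Vol cement = 346 / (3.15 * 1000) = 0.109841 m3
Vol water = 161 / 1000 = 0.161 m3
Vol sand = 629 / (2.65 * 1000) = 0.237358 m3
Vol gravel = 1114 / (2.70 * 1000) = 0.412593 m3
Total solid + water volume = 0.920792 m3
Air = (1 - 0.920792) * 100 = 7.92%

7.92


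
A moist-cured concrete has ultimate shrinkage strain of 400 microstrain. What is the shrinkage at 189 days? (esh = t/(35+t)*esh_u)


esh(189) = 189 / (35 + 189) * 400
= 189 / 224 * 400
= 337.5 microstrain

337.5


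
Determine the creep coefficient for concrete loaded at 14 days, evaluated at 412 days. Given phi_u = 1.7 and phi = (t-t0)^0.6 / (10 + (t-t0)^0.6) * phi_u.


dt = 412 - 14 = 398
phi = 398^0.6 / (10 + 398^0.6) * 1.7
= 1.333

1.333


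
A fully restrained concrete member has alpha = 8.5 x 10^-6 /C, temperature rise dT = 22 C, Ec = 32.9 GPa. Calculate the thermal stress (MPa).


sigma = alpha * dT * Ec
= 8.5e-6 * 22 * 32.9 * 1000
= 6.152 MPa

6.152


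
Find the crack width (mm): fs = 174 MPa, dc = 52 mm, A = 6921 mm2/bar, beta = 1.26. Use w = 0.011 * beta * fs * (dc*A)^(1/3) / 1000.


w = 0.011 * beta * fs * (dc * A)^(1/3) / 1000
= 0.011 * 1.26 * 174 * (52 * 6921)^(1/3) / 1000
= 0.172 mm

0.172


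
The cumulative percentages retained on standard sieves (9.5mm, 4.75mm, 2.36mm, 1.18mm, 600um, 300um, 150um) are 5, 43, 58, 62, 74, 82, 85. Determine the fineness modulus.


FM = sum(cumulative % retained) / 100
= 409 / 100
= 4.09

4.09


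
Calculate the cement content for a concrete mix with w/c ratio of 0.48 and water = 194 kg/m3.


Cement = water / (w/c)
= 194 / 0.48
= 404.2 kg/m3

404.2


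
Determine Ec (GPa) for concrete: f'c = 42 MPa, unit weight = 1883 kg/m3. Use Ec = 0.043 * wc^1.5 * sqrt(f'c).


Ec = 0.043 * 1883^1.5 * sqrt(42) / 1000
= 22.77 GPa

22.77


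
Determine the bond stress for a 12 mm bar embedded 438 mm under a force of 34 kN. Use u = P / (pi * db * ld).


u = P / (pi * db * ld)
= 34 * 1000 / (pi * 12 * 438)
= 2.059 MPa

2.059


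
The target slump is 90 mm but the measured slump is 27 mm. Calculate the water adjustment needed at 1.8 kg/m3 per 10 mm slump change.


Difference = 90 - 27 = 63 mm
Water adjustment = 63 * 1.8 / 10 = 11.3 kg/m3

11.3


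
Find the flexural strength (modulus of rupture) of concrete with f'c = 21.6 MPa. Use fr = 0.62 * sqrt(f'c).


fr = 0.62 * sqrt(21.6)
= 2.881 MPa

2.881


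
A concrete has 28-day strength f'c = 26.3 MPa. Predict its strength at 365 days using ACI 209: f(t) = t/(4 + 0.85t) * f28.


f(365) = 365 / (4 + 0.85 * 365) * 26.3
= 365 / 314.25 * 26.3
= 30.55 MPa

30.55


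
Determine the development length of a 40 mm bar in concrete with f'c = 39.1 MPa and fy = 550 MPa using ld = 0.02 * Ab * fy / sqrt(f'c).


Ab = pi * 40^2 / 4 = 1256.637 mm2
ld = 0.02 * 1256.637 * 550 / sqrt(39.1)
= 2210.6 mm

2210.6


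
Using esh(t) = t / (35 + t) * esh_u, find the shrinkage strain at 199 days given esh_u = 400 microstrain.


esh(199) = 199 / (35 + 199) * 400
= 199 / 234 * 400
= 340.2 microstrain

340.2


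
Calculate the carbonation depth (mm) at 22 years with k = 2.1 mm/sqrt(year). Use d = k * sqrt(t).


depth = k * sqrt(t)
= 2.1 * sqrt(22)
= 9.85 mm

9.85


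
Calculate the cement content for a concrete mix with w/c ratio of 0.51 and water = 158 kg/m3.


Cement = water / (w/c)
= 158 / 0.51
= 309.8 kg/m3

309.8


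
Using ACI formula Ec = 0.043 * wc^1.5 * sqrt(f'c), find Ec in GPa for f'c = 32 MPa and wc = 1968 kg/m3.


Ec = 0.043 * 1968^1.5 * sqrt(32) / 1000
= 21.24 GPa

21.24


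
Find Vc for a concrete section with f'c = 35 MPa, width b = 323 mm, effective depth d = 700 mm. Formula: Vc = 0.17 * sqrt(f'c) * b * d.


Vc = 0.17 * sqrt(35) * 323 * 700 / 1000
= 227.4 kN

227.4


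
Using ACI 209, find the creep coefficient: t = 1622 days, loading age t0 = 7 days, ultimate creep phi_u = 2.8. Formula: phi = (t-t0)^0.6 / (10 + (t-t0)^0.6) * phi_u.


dt = 1622 - 7 = 1615
phi = 1615^0.6 / (10 + 1615^0.6) * 2.8
= 2.503

2.503


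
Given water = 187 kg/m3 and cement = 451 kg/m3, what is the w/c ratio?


w/c = water / cement
w/c = 187 / 451 = 0.415

0.415


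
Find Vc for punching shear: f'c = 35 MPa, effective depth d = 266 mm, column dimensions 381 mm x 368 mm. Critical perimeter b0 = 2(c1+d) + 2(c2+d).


b0 = 2*(381 + 266) + 2*(368 + 266) = 2562 mm
Vc = 0.33 * sqrt(35) * 2562 * 266 / 1000
= 1330.48 kN

1330.48


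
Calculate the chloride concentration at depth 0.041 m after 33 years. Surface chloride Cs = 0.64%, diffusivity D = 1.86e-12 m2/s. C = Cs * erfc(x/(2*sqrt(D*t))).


t_seconds = 33 * 365.25 * 24 * 3600 = 1041400800.0 s
arg = 0.041 / (2 * sqrt(1.86e-12 * 1041400800.0))
= 0.4658
erfc(0.4658) = 0.5101
C = 0.64 * 0.5101 = 0.3264%

0.3264


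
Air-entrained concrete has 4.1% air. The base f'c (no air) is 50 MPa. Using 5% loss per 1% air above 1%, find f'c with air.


Strength loss = (4.1 - 1) * 5 = 15.5%
f'c = 50 * (1 - 15.5/100)
= 42.25 MPa

42.25


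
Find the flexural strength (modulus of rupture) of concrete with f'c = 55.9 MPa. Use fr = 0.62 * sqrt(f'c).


fr = 0.62 * sqrt(55.9)
= 4.636 MPa

4.636


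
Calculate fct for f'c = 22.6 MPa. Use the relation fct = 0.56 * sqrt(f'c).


fct = 0.56 * sqrt(22.6)
= 0.56 * 4.754
= 2.662 MPa

2.662


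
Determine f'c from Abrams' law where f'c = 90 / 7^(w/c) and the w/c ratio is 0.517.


f'c = 90 / 7^0.517
= 90 / 2.735
= 32.91 MPa

32.91


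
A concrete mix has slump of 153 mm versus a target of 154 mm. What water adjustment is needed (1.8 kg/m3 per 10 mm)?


Difference = 154 - 153 = 1 mm
Water adjustment = 1 * 1.8 / 10 = 0.2 kg/m3

0.2


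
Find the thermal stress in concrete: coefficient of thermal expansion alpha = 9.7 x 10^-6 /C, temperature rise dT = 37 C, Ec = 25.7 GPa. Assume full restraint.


sigma = alpha * dT * Ec
= 9.7e-6 * 37 * 25.7 * 1000
= 9.224 MPa

9.224


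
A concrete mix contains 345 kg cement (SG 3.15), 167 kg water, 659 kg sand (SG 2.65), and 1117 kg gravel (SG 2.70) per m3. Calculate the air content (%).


Vol cement = 345 / (3.15 * 1000) = 0.109524 m3
Vol water = 167 / 1000 = 0.167 m3
Vol sand = 659 / (2.65 * 1000) = 0.248679 m3
Vol gravel = 1117 / (2.70 * 1000) = 0.413704 m3
Total solid + water volume = 0.938907 m3
Air = (1 - 0.938907) * 100 = 6.11%

6.11


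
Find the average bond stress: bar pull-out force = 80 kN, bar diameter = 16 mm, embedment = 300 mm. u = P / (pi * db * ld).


u = P / (pi * db * ld)
= 80 * 1000 / (pi * 16 * 300)
= 5.305 MPa

5.305


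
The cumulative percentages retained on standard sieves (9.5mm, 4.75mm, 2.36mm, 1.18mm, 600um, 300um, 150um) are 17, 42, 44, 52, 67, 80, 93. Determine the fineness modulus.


FM = sum(cumulative % retained) / 100
= 395 / 100
= 3.95

3.95


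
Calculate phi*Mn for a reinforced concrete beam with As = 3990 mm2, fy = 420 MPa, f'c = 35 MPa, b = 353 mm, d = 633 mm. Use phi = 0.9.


a = As * fy / (0.85 * f'c * b)
= 3990 * 420 / (0.85 * 35 * 353)
= 159.5734 mm
Mn = As * fy * (d - a/2) / 10^6
= 927.0748 kN-m
phi*Mn = 0.9 * 927.0748 = 834.37 kN-m

834.37


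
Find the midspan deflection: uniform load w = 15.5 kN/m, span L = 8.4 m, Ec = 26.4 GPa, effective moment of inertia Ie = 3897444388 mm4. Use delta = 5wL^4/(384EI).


Convert: L = 8.4 m = 8400 mm, Ec = 26.4 GPa = 26400 MPa
delta = 5 * 15.5 * 8400^4 / (384 * 26400 * 3897444388)
= 9.77 mm

9.77


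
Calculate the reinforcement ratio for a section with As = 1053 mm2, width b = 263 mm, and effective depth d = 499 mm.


rho = As / (b * d)
= 1053 / (263 * 499)
= 0.008

0.008


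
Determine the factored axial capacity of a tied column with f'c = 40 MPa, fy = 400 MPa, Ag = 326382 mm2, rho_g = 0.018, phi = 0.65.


Ast = rho * Ag = 0.018 * 326382 = 5874.876 mm2
phi*Pn = 0.65 * 0.80 * (0.85 * 40 * (326382 - 5874.876) + 400 * 5874.876) / 1000
= 6888.54 kN

6888.54


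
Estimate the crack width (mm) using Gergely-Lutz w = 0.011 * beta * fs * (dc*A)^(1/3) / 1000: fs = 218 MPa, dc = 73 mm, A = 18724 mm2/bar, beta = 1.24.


w = 0.011 * beta * fs * (dc * A)^(1/3) / 1000
= 0.011 * 1.24 * 218 * (73 * 18724)^(1/3) / 1000
= 0.33 mm

0.33


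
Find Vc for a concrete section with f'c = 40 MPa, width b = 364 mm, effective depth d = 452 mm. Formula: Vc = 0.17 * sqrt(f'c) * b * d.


Vc = 0.17 * sqrt(40) * 364 * 452 / 1000
= 176.9 kN

176.9


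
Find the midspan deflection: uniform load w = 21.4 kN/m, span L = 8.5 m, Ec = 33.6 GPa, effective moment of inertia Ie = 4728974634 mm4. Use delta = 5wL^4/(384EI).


Convert: L = 8.5 m = 8500 mm, Ec = 33.6 GPa = 33600 MPa
delta = 5 * 21.4 * 8500^4 / (384 * 33600 * 4728974634)
= 9.15 mm

9.15


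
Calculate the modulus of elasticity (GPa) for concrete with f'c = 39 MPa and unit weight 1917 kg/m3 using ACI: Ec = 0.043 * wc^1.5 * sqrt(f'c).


Ec = 0.043 * 1917^1.5 * sqrt(39) / 1000
= 22.54 GPa

22.54


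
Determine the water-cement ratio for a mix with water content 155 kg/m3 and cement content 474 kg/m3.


w/c = water / cement
w/c = 155 / 474 = 0.327

0.327


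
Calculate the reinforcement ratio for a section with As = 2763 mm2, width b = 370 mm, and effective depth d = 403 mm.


rho = As / (b * d)
= 2763 / (370 * 403)
= 0.0185

0.0185


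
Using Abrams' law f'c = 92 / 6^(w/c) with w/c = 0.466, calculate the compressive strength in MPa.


f'c = 92 / 6^0.466
= 92 / 2.305
= 39.92 MPa

39.92


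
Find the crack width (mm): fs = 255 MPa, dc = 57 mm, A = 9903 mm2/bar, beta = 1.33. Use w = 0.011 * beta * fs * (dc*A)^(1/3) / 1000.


w = 0.011 * beta * fs * (dc * A)^(1/3) / 1000
= 0.011 * 1.33 * 255 * (57 * 9903)^(1/3) / 1000
= 0.308 mm

0.308


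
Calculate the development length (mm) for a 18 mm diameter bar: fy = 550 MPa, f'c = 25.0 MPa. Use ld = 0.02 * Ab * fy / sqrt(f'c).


Ab = pi * 18^2 / 4 = 254.469 mm2
ld = 0.02 * 254.469 * 550 / sqrt(25.0)
= 559.8 mm

559.8


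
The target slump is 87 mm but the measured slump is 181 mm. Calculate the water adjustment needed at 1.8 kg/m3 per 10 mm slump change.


Difference = 87 - 181 = -94 mm
Water adjustment = -94 * 1.8 / 10 = -16.9 kg/m3

-16.9


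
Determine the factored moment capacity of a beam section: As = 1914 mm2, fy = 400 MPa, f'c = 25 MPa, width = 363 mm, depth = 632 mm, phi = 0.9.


a = As * fy / (0.85 * f'c * b)
= 1914 * 400 / (0.85 * 25 * 363)
= 99.2513 mm
Mn = As * fy * (d - a/2) / 10^6
= 445.8658 kN-m
phi*Mn = 0.9 * 445.8658 = 401.28 kN-m

401.28


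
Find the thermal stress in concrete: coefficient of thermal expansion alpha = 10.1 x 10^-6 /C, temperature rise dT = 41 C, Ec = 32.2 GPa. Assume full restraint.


sigma = alpha * dT * Ec
= 10.1e-6 * 41 * 32.2 * 1000
= 13.334 MPa

13.334


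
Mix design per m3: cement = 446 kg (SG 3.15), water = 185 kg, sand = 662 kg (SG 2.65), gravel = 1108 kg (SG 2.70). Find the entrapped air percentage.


Vol cement = 446 / (3.15 * 1000) = 0.141587 m3
Vol water = 185 / 1000 = 0.185 m3
Vol sand = 662 / (2.65 * 1000) = 0.249811 m3
Vol gravel = 1108 / (2.70 * 1000) = 0.41037 m3
Total solid + water volume = 0.986769 m3
Air = (1 - 0.986769) * 100 = 1.32%

1.32


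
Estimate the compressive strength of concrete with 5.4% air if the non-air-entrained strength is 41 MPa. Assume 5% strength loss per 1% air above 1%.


Strength loss = (5.4 - 1) * 5 = 22.0%
f'c = 41 * (1 - 22.0/100)
= 31.98 MPa

31.98


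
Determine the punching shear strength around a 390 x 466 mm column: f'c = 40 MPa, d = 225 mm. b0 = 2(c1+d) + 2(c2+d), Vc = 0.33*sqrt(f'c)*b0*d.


b0 = 2*(390 + 225) + 2*(466 + 225) = 2612 mm
Vc = 0.33 * sqrt(40) * 2612 * 225 / 1000
= 1226.59 kN

1226.59


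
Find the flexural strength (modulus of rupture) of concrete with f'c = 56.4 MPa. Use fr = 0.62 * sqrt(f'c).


fr = 0.62 * sqrt(56.4)
= 4.656 MPa

4.656


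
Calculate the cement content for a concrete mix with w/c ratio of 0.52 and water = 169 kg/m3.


Cement = water / (w/c)
= 169 / 0.52
= 325.0 kg/m3

325.0


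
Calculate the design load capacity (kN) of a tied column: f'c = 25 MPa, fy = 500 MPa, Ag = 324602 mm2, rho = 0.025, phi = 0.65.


Ast = rho * Ag = 0.025 * 324602 = 8115.05 mm2
phi*Pn = 0.65 * 0.80 * (0.85 * 25 * (324602 - 8115.05) + 500 * 8115.05) / 1000
= 5607.09 kN

5607.09


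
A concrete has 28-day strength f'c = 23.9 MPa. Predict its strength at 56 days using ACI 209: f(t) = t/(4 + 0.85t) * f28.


f(56) = 56 / (4 + 0.85 * 56) * 23.9
= 56 / 51.6 * 23.9
= 25.94 MPa

25.94


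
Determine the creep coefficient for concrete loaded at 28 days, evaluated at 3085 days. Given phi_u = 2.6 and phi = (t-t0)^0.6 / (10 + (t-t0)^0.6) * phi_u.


dt = 3085 - 28 = 3057
phi = 3057^0.6 / (10 + 3057^0.6) * 2.6
= 2.405

2.405


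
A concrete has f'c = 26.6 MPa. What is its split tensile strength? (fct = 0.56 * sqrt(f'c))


fct = 0.56 * sqrt(26.6)
= 0.56 * 5.158
= 2.888 MPa

2.888


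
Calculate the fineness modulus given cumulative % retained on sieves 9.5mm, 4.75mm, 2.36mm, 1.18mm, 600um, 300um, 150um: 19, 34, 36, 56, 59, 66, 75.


FM = sum(cumulative % retained) / 100
= 345 / 100
= 3.45

3.45


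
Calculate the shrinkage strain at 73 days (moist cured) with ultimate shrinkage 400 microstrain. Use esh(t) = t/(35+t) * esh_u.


esh(73) = 73 / (35 + 73) * 400
= 73 / 108 * 400
= 270.4 microstrain

270.4


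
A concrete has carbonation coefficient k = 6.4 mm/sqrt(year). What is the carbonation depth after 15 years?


depth = k * sqrt(t)
= 6.4 * sqrt(15)
= 24.79 mm

24.79


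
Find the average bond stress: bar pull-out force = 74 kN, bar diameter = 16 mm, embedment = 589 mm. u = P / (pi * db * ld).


u = P / (pi * db * ld)
= 74 * 1000 / (pi * 16 * 589)
= 2.499 MPa

2.499


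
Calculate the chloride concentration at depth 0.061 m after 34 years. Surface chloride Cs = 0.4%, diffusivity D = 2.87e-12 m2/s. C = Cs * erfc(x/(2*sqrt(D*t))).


t_seconds = 34 * 365.25 * 24 * 3600 = 1072958400.0 s
arg = 0.061 / (2 * sqrt(2.87e-12 * 1072958400.0))
= 0.5496
erfc(0.5496) = 0.437
C = 0.4 * 0.437 = 0.1748%

0.1748


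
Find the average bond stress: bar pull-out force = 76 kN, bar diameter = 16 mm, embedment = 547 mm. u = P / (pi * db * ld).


u = P / (pi * db * ld)
= 76 * 1000 / (pi * 16 * 547)
= 2.764 MPa

2.764


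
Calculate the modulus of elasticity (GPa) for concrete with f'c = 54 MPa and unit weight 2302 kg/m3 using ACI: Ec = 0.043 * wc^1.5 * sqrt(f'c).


Ec = 0.043 * 2302^1.5 * sqrt(54) / 1000
= 34.9 GPa

34.9


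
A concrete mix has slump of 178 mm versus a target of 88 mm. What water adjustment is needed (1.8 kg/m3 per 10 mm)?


Difference = 88 - 178 = -90 mm
Water adjustment = -90 * 1.8 / 10 = -16.2 kg/m3

-16.2


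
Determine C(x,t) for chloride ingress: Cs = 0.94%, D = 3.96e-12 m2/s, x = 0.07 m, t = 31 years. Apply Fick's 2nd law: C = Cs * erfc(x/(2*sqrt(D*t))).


t_seconds = 31 * 365.25 * 24 * 3600 = 978285600.0 s
arg = 0.07 / (2 * sqrt(3.96e-12 * 978285600.0))
= 0.5623
erfc(0.5623) = 0.4265
C = 0.94 * 0.4265 = 0.4009%

0.4009


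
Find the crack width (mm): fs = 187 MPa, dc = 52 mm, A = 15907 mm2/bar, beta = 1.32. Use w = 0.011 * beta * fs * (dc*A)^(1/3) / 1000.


w = 0.011 * beta * fs * (dc * A)^(1/3) / 1000
= 0.011 * 1.32 * 187 * (52 * 15907)^(1/3) / 1000
= 0.255 mm

0.255


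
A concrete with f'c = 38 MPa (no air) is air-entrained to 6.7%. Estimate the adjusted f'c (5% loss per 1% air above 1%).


Strength loss = (6.7 - 1) * 5 = 28.5%
f'c = 38 * (1 - 28.5/100)
= 27.17 MPa

27.17


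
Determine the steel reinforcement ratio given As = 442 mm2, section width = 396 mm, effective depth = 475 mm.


rho = As / (b * d)
= 442 / (396 * 475)
= 0.0023

0.0023


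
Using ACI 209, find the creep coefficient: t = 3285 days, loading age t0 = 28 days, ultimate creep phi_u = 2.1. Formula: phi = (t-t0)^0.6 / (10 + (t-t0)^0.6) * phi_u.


dt = 3285 - 28 = 3257
phi = 3257^0.6 / (10 + 3257^0.6) * 2.1
= 1.948

1.948


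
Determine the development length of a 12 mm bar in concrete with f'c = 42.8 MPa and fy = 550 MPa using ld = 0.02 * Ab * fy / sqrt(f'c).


Ab = pi * 12^2 / 4 = 113.097 mm2
ld = 0.02 * 113.097 * 550 / sqrt(42.8)
= 190.2 mm

190.2


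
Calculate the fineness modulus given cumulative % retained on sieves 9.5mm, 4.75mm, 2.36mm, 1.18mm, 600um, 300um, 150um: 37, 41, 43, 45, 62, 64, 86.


FM = sum(cumulative % retained) / 100
= 378 / 100
= 3.78

3.78


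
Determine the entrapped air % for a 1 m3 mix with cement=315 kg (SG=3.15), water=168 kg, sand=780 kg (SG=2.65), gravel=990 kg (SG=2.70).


Vol cement = 315 / (3.15 * 1000) = 0.1 m3
Vol water = 168 / 1000 = 0.168 m3
Vol sand = 780 / (2.65 * 1000) = 0.29434 m3
Vol gravel = 990 / (2.70 * 1000) = 0.366667 m3
Total solid + water volume = 0.929006 m3
Air = (1 - 0.929006) * 100 = 7.1%

7.1


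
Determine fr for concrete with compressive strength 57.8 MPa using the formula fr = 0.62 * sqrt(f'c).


fr = 0.62 * sqrt(57.8)
= 4.714 MPa

4.714


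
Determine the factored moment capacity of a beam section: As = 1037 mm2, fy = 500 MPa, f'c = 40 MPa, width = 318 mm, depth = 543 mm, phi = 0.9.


a = As * fy / (0.85 * f'c * b)
= 1037 * 500 / (0.85 * 40 * 318)
= 47.956 mm
Mn = As * fy * (d - a/2) / 10^6
= 269.1129 kN-m
phi*Mn = 0.9 * 269.1129 = 242.2 kN-m

242.2


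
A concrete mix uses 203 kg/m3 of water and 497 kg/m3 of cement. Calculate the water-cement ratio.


w/c = water / cement
w/c = 203 / 497 = 0.408

0.408


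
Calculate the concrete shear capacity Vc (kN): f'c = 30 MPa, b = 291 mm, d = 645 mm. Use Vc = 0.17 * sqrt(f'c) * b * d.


Vc = 0.17 * sqrt(30) * 291 * 645 / 1000
= 174.77 kN

174.77


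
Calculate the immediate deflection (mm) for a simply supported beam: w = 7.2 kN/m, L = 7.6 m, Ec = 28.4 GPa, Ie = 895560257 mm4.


Convert: L = 7.6 m = 7600 mm, Ec = 28.4 GPa = 28400 MPa
delta = 5 * 7.2 * 7600^4 / (384 * 28400 * 895560257)
= 12.3 mm

12.3


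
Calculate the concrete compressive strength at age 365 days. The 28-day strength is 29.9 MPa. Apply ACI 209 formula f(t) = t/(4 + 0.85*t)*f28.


f(365) = 365 / (4 + 0.85 * 365) * 29.9
= 365 / 314.25 * 29.9
= 34.73 MPa

34.73


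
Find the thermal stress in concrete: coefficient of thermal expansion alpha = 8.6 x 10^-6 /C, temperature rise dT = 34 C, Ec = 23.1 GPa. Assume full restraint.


sigma = alpha * dT * Ec
= 8.6e-6 * 34 * 23.1 * 1000
= 6.754 MPa

6.754


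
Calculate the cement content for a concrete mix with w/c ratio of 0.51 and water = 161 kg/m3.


Cement = water / (w/c)
= 161 / 0.51
= 315.7 kg/m3

315.7


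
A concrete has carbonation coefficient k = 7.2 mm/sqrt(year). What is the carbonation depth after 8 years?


depth = k * sqrt(t)
= 7.2 * sqrt(8)
= 20.36 mm

20.36


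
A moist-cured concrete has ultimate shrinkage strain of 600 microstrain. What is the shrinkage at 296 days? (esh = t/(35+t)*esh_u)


esh(296) = 296 / (35 + 296) * 600
= 296 / 331 * 600
= 536.6 microstrain

536.6


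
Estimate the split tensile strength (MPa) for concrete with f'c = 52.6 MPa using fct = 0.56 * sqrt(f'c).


fct = 0.56 * sqrt(52.6)
= 0.56 * 7.253
= 4.061 MPa

4.061


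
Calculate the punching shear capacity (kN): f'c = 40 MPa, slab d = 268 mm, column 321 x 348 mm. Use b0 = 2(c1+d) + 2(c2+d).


b0 = 2*(321 + 268) + 2*(348 + 268) = 2410 mm
Vc = 0.33 * sqrt(40) * 2410 * 268 / 1000
= 1348.02 kN

1348.02


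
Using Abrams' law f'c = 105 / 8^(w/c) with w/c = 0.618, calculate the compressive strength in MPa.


f'c = 105 / 8^0.618
= 105 / 3.615
= 29.05 MPa

29.05


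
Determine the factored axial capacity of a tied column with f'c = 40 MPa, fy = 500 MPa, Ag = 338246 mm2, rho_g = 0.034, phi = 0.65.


Ast = rho * Ag = 0.034 * 338246 = 11500.364 mm2
phi*Pn = 0.65 * 0.80 * (0.85 * 40 * (338246 - 11500.364) + 500 * 11500.364) / 1000
= 8766.96 kN

8766.96


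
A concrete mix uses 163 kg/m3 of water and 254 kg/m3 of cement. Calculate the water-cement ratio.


w/c = water / cement
w/c = 163 / 254 = 0.642

0.642


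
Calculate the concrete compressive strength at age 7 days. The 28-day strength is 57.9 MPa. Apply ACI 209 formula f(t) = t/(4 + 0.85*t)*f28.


f(7) = 7 / (4 + 0.85 * 7) * 57.9
= 7 / 9.95 * 57.9
= 40.73 MPa

40.73


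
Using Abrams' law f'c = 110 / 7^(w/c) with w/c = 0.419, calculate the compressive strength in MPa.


f'c = 110 / 7^0.419
= 110 / 2.26
= 48.67 MPa

48.67


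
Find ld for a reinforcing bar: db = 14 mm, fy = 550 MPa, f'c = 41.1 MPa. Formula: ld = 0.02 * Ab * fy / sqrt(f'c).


Ab = pi * 14^2 / 4 = 153.938 mm2
ld = 0.02 * 153.938 * 550 / sqrt(41.1)
= 264.1 mm

264.1


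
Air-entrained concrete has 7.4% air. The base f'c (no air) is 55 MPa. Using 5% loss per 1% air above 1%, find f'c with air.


Strength loss = (7.4 - 1) * 5 = 32.0%
f'c = 55 * (1 - 32.0/100)
= 37.4 MPa

37.4


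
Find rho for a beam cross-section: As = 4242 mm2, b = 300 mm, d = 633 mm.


rho = As / (b * d)
= 4242 / (300 * 633)
= 0.0223

0.0223


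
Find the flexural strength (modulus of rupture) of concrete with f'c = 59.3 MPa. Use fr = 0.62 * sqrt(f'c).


fr = 0.62 * sqrt(59.3)
= 4.774 MPa

4.774


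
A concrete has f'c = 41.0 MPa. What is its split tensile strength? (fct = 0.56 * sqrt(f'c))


fct = 0.56 * sqrt(41.0)
= 0.56 * 6.403
= 3.586 MPa

3.586


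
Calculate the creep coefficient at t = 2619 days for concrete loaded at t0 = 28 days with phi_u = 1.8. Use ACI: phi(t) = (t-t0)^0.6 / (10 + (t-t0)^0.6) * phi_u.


dt = 2619 - 28 = 2591
phi = 2591^0.6 / (10 + 2591^0.6) * 1.8
= 1.652

1.652


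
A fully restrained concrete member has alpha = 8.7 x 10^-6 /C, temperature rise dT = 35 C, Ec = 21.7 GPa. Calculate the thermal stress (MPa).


sigma = alpha * dT * Ec
= 8.7e-6 * 35 * 21.7 * 1000
= 6.608 MPa

6.608


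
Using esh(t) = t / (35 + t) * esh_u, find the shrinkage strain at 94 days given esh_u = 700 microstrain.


esh(94) = 94 / (35 + 94) * 700
= 94 / 129 * 700
= 510.1 microstrain

510.1


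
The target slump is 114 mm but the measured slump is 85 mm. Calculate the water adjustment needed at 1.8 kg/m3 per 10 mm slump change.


Difference = 114 - 85 = 29 mm
Water adjustment = 29 * 1.8 / 10 = 5.2 kg/m3

5.2


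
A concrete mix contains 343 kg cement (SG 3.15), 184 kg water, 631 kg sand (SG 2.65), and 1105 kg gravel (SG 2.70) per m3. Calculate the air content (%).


Vol cement = 343 / (3.15 * 1000) = 0.108889 m3
Vol water = 184 / 1000 = 0.184 m3
Vol sand = 631 / (2.65 * 1000) = 0.238113 m3
Vol gravel = 1105 / (2.70 * 1000) = 0.409259 m3
Total solid + water volume = 0.940261 m3
Air = (1 - 0.940261) * 100 = 5.97%

5.97


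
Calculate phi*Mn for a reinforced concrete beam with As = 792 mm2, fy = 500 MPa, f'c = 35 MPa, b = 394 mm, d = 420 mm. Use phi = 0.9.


a = As * fy / (0.85 * f'c * b)
= 792 * 500 / (0.85 * 35 * 394)
= 33.7841 mm
Mn = As * fy * (d - a/2) / 10^6
= 159.6308 kN-m
phi*Mn = 0.9 * 159.6308 = 143.67 kN-m

143.67
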